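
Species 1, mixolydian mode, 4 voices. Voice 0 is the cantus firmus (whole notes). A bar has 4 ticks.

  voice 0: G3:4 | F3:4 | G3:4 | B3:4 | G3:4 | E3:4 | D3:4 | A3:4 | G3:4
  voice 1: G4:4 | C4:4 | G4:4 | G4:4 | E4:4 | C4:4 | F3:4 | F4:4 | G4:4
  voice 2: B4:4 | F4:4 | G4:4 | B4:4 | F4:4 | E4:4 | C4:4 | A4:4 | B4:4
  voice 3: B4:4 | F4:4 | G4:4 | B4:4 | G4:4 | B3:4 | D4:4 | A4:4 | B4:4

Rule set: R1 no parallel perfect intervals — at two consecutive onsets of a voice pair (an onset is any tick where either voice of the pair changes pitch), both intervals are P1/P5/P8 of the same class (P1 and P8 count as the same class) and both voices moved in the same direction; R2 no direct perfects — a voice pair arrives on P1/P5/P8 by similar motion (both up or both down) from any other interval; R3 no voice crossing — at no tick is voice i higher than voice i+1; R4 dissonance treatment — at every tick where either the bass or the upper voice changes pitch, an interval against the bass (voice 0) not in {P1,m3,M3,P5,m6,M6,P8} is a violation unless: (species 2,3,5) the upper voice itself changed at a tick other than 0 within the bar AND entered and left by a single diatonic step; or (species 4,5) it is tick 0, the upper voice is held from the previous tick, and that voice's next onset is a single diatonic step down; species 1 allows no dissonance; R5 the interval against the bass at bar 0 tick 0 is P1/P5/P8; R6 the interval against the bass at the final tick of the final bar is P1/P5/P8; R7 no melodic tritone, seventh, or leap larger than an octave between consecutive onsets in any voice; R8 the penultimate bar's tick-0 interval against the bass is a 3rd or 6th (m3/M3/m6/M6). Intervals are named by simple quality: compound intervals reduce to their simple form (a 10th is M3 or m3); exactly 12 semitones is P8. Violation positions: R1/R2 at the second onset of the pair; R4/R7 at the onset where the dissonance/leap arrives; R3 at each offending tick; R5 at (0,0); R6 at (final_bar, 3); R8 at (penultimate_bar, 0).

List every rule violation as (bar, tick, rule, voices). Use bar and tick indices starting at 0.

(0, 0, R5, (0, 2))
(0, 0, R5, (0, 3))
(1, 0, R1, (2, 3))
(1, 0, R2, (0, 1))
(1, 0, R2, (0, 2))
(1, 0, R2, (0, 3))
(1, 0, R7, (2,))
(1, 0, R7, (3,))
(2, 0, R1, (0, 2))
(2, 0, R1, (0, 3))
(2, 0, R1, (2, 3))
(2, 0, R2, (0, 1))
(2, 0, R2, (1, 2))
(2, 0, R2, (1, 3))
(3, 0, R1, (0, 2))
(3, 0, R1, (0, 3))
(3, 0, R1, (2, 3))
(4, 0, R1, (0, 3))
(4, 0, R4, (0, 2))
(4, 0, R7, (2,))
(5, 0, R2, (0, 2))
(5, 0, R2, (0, 3))
(5, 0, R3, (2, 3))
(5, 1, R3, (2, 3))
(5, 2, R3, (2, 3))
(5, 3, R3, (2, 3))
(6, 0, R2, (1, 2))
(6, 0, R4, (0, 2))
(7, 0, R1, (0, 3))
(7, 0, R2, (0, 2))
(7, 0, R2, (2, 3))
(7, 0, R8, (0, 2))
(7, 0, R8, (0, 3))
(8, 0, R1, (2, 3))
(8, 3, R6, (0, 2))
(8, 3, R6, (0, 3))

bar 0: v0=G3 v1=G4 v2=B4 v3=B4 downbeat M3
bar 1: v0=F3 v1=C4 v2=F4 v3=F4 downbeat P8
bar 2: v0=G3 v1=G4 v2=G4 v3=G4 downbeat P8
bar 3: v0=B3 v1=G4 v2=B4 v3=B4 downbeat P8
bar 4: v0=G3 v1=E4 v2=F4 v3=G4 downbeat P8
bar 5: v0=E3 v1=C4 v2=E4 v3=B3 downbeat P5
bar 6: v0=D3 v1=F3 v2=C4 v3=D4 downbeat P8
bar 7: v0=A3 v1=F4 v2=A4 v3=A4 downbeat P8
bar 8: v0=G3 v1=G4 v2=B4 v3=B4 downbeat M3
  -> R5 @ bar 0 tick 0 v(0, 2): opens on M3
  -> R5 @ bar 0 tick 0 v(0, 3): opens on M3
  -> R1 @ bar 1 tick 0 v(2, 3): B4/B4 P1 -> F4/F4 P1 similar
  -> R2 @ bar 1 tick 0 v(0, 1): G3/G4 P8 -> F3/C4 P5 similar
  -> R2 @ bar 1 tick 0 v(0, 2): G3/B4 M3 -> F3/F4 P8 similar
  -> R2 @ bar 1 tick 0 v(0, 3): G3/B4 M3 -> F3/F4 P8 similar
  -> R7 @ bar 1 tick 0 v(2,): B4->F4 leap 6st
  -> R7 @ bar 1 tick 0 v(3,): B4->F4 leap 6st
  -> R1 @ bar 2 tick 0 v(0, 2): F3/F4 P8 -> G3/G4 P8 similar
  -> R1 @ bar 2 tick 0 v(0, 3): F3/F4 P8 -> G3/G4 P8 similar
  -> R1 @ bar 2 tick 0 v(2, 3): F4/F4 P1 -> G4/G4 P1 similar
  -> R2 @ bar 2 tick 0 v(0, 1): F3/C4 P5 -> G3/G4 P8 similar
  -> R2 @ bar 2 tick 0 v(1, 2): C4/F4 P4 -> G4/G4 P1 similar
  -> R2 @ bar 2 tick 0 v(1, 3): C4/F4 P4 -> G4/G4 P1 similar
  -> R1 @ bar 3 tick 0 v(0, 2): G3/G4 P8 -> B3/B4 P8 similar
  -> R1 @ bar 3 tick 0 v(0, 3): G3/G4 P8 -> B3/B4 P8 similar
  -> R1 @ bar 3 tick 0 v(2, 3): G4/G4 P1 -> B4/B4 P1 similar
  -> R1 @ bar 4 tick 0 v(0, 3): B3/B4 P8 -> G3/G4 P8 similar
  -> R4 @ bar 4 tick 0 v(0, 2): G3/F4 m7 untreated
  -> R7 @ bar 4 tick 0 v(2,): B4->F4 leap 6st
  -> R2 @ bar 5 tick 0 v(0, 2): G3/F4 m7 -> E3/E4 P8 similar
  -> R2 @ bar 5 tick 0 v(0, 3): G3/G4 P8 -> E3/B3 P5 similar
  -> R3 @ bar 5 tick 0 v(2, 3): E4 above B3
  -> R3 @ bar 5 tick 1 v(2, 3): E4 above B3
  -> R3 @ bar 5 tick 2 v(2, 3): E4 above B3
  -> R3 @ bar 5 tick 3 v(2, 3): E4 above B3
  -> R2 @ bar 6 tick 0 v(1, 2): C4/E4 M3 -> F3/C4 P5 similar
  -> R4 @ bar 6 tick 0 v(0, 2): D3/C4 m7 untreated
  -> R1 @ bar 7 tick 0 v(0, 3): D3/D4 P8 -> A3/A4 P8 similar
  -> R2 @ bar 7 tick 0 v(0, 2): D3/C4 m7 -> A3/A4 P8 similar
  -> R2 @ bar 7 tick 0 v(2, 3): C4/D4 M2 -> A4/A4 P1 similar
  -> R8 @ bar 7 tick 0 v(0, 2): penult P8 not 3rd/6th
  -> R8 @ bar 7 tick 0 v(0, 3): penult P8 not 3rd/6th
  -> R1 @ bar 8 tick 0 v(2, 3): A4/A4 P1 -> B4/B4 P1 similar
  -> R6 @ bar 8 tick 3 v(0, 2): closes on M3
  -> R6 @ bar 8 tick 3 v(0, 3): closes on M3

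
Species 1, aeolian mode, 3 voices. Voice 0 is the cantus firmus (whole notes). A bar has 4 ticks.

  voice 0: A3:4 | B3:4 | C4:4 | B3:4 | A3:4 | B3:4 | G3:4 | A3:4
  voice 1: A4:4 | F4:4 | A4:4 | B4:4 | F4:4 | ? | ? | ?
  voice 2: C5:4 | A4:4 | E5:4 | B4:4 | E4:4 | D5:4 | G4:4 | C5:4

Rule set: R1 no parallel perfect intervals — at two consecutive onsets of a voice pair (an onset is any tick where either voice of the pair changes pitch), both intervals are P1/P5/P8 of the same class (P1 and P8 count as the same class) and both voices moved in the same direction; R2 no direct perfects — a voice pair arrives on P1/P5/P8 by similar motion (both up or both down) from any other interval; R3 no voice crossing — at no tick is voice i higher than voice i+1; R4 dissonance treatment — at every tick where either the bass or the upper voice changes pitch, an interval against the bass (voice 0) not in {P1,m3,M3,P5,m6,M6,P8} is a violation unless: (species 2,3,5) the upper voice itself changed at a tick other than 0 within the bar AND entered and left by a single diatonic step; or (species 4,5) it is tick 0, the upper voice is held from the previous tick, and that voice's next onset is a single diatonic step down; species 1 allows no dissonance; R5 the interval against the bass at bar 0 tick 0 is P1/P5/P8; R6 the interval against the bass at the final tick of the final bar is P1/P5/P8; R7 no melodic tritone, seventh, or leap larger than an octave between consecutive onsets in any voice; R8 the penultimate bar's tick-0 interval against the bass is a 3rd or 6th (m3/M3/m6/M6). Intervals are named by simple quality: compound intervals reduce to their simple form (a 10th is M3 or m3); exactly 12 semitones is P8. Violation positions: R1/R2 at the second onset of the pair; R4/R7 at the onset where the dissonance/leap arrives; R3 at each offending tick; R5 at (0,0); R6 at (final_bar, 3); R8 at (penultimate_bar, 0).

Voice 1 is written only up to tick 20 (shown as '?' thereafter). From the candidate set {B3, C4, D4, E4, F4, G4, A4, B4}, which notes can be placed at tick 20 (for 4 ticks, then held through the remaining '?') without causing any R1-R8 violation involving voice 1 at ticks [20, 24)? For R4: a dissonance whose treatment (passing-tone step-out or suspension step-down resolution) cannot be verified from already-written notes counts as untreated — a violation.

B3: violates R7
C4: violates R4
D4: legal
E4: violates R4
F4: violates R4
G4: violates R2
A4: violates R4
B4: violates R2,R7

{D4}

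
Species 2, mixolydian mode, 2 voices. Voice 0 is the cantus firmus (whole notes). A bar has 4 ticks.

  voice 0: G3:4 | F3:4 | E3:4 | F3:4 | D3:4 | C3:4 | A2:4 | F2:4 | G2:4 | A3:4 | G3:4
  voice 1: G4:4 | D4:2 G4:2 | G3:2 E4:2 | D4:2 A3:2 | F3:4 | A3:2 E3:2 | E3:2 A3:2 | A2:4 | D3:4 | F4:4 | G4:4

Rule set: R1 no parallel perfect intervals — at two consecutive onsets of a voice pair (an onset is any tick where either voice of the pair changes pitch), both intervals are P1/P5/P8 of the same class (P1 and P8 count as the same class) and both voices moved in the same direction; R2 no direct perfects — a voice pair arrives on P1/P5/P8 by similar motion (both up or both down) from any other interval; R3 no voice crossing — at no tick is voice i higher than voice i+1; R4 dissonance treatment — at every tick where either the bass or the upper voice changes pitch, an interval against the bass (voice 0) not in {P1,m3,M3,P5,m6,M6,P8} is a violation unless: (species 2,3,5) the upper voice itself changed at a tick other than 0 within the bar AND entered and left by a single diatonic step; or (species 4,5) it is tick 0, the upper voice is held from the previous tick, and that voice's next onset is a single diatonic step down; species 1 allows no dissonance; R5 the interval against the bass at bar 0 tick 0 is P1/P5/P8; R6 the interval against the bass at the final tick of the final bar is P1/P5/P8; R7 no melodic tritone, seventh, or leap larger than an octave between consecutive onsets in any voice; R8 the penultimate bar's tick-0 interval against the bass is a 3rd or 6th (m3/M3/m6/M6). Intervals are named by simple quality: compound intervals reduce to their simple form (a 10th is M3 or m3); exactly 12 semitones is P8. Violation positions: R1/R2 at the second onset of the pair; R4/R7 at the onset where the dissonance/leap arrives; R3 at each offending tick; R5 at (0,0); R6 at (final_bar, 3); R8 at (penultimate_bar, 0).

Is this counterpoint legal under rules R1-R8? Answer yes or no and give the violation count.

No (4 violations)

bar 0: v0=G3 v1=G4 (P8)
bar 1: v0=F3 v1=D4 (M6)
bar 2: v0=E3 v1=G3 (m3)
bar 3: v0=F3 v1=D4 (M6)
bar 4: v0=D3 v1=F3 (m3)
bar 5: v0=C3 v1=A3 (M6)
bar 6: v0=A2 v1=E3 (P5)
bar 7: v0=F2 v1=A2 (M3)
bar 8: v0=G2 v1=D3 (P5)
bar 9: v0=A3 v1=F4 (m6)
bar 10: v0=G3 v1=G4 (P8)
  R4 @ bar1.2: F3/G4 M2 untreated
  R2 @ bar8.0: F2/A2 M3 -> G2/D3 P5 similar
  R7 @ bar9.0: G2->A3 leap 14st
  R7 @ bar9.0: D3->F4 leap 15st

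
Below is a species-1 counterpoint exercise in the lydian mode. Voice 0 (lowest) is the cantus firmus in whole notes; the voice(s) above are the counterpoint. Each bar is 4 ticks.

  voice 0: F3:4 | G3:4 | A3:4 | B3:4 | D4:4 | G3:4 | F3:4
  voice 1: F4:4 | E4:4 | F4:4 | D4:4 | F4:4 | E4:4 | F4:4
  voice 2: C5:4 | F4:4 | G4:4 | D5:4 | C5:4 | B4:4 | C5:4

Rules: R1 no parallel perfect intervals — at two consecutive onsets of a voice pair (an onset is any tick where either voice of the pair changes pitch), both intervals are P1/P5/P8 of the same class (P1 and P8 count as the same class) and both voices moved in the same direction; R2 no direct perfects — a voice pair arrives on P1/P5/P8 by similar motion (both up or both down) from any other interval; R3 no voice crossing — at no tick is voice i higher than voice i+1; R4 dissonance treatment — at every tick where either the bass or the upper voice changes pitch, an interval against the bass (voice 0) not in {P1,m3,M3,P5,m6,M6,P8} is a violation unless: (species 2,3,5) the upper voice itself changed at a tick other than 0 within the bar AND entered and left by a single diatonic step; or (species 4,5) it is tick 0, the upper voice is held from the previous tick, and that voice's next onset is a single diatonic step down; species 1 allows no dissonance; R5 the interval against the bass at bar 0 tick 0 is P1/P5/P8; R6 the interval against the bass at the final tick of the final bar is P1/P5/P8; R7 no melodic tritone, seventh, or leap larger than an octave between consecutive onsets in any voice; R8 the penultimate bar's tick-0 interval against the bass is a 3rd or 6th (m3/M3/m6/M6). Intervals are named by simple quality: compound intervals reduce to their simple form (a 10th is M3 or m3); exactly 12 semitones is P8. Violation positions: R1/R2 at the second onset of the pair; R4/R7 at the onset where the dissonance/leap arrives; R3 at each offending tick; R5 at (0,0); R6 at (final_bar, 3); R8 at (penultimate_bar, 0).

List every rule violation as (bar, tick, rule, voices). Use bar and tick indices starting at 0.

(1, 0, R4, (0, 2))
(2, 0, R4, (0, 2))
(4, 0, R4, (0, 2))
(5, 0, R1, (1, 2))
(6, 0, R1, (1, 2))

bar 0: v0=F3 v1=F4 v2=C5 downbeat P5
bar 1: v0=G3 v1=E4 v2=F4 downbeat m7
bar 2: v0=A3 v1=F4 v2=G4 downbeat m7
bar 3: v0=B3 v1=D4 v2=D5 downbeat m3
bar 4: v0=D4 v1=F4 v2=C5 downbeat m7
bar 5: v0=G3 v1=E4 v2=B4 downbeat M3
bar 6: v0=F3 v1=F4 v2=C5 downbeat P5
  -> R4 @ bar 1 tick 0 v(0, 2): G3/F4 m7 untreated
  -> R4 @ bar 2 tick 0 v(0, 2): A3/G4 m7 untreated
  -> R4 @ bar 4 tick 0 v(0, 2): D4/C5 m7 untreated
  -> R1 @ bar 5 tick 0 v(1, 2): F4/C5 P5 -> E4/B4 P5 similar
  -> R1 @ bar 6 tick 0 v(1, 2): E4/B4 P5 -> F4/C5 P5 similar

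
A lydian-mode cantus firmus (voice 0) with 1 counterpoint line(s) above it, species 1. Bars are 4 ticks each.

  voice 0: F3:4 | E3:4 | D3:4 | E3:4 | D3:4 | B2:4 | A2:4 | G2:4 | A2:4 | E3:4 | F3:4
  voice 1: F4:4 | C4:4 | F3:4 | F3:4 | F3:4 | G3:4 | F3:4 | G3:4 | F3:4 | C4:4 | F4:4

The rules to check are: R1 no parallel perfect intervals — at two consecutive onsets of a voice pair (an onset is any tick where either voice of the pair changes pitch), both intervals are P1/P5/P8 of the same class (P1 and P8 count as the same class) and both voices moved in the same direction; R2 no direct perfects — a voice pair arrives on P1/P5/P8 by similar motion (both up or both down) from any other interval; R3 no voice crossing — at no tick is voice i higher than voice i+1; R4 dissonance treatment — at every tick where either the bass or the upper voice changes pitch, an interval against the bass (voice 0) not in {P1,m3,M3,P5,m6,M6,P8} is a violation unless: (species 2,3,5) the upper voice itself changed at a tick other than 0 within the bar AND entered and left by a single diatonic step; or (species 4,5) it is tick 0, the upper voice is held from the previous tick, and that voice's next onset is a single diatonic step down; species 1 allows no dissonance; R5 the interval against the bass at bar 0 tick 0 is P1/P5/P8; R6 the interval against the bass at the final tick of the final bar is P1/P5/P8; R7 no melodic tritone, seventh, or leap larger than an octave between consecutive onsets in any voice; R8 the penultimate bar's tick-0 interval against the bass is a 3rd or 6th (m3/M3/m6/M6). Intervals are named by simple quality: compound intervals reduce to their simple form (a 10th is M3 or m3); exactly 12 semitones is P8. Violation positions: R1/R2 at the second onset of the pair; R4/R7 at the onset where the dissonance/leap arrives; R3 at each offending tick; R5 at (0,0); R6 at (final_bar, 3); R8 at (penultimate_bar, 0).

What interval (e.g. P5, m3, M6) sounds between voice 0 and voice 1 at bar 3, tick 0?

m2

voice 0=E3 voice 1=F3 -> m2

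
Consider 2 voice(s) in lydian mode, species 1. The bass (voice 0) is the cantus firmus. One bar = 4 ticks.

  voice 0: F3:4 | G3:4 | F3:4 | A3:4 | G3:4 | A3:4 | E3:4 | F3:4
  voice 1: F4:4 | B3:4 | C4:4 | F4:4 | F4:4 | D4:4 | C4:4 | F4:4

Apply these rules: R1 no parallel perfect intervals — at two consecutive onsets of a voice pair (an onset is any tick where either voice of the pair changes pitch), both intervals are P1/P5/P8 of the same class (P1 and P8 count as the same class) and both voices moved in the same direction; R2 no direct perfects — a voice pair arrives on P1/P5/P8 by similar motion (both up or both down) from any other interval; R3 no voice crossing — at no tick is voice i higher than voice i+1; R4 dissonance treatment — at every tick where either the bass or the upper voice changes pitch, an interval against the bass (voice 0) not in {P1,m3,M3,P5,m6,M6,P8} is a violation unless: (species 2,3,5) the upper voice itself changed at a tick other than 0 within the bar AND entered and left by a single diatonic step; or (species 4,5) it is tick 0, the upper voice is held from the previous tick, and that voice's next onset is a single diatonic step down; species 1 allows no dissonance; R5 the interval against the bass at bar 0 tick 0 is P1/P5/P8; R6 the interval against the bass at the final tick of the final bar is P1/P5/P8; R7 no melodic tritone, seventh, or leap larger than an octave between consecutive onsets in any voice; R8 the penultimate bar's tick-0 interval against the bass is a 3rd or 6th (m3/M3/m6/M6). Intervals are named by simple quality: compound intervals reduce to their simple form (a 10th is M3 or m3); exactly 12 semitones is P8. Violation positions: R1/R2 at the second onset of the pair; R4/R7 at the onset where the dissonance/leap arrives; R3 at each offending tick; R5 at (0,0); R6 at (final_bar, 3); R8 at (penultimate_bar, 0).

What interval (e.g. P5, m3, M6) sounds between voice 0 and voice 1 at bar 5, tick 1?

voice 0=A3 voice 1=D4 -> P4

P4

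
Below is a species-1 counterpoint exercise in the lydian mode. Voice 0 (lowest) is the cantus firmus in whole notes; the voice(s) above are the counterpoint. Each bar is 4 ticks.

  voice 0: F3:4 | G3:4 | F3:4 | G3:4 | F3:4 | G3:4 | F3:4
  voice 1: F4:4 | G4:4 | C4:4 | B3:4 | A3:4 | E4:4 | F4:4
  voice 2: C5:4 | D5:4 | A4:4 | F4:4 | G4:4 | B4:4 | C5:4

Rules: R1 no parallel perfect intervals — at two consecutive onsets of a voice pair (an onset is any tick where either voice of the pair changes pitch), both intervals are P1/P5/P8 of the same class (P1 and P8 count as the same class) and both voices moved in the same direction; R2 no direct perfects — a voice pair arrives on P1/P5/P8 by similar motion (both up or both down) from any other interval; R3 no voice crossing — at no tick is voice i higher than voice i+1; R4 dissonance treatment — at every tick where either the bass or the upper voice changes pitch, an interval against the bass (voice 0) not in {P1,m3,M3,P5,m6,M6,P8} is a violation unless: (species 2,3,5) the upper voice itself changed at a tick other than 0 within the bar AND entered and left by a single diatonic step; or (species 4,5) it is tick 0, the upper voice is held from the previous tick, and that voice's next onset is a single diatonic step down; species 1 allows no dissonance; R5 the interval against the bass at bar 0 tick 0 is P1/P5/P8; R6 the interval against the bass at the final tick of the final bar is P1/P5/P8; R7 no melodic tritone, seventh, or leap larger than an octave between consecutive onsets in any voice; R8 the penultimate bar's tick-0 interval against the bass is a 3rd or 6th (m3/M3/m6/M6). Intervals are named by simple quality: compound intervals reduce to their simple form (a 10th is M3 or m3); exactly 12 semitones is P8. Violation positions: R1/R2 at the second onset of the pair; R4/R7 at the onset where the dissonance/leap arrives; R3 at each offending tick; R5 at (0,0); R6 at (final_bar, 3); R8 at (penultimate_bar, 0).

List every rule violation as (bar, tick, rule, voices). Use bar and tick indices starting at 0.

(1, 0, R1, (0, 1))
(1, 0, R1, (0, 2))
(1, 0, R1, (1, 2))
(2, 0, R2, (0, 1))
(3, 0, R4, (0, 2))
(4, 0, R4, (0, 2))
(5, 0, R2, (1, 2))
(6, 0, R1, (1, 2))

bar 0: v0=F3 v1=F4 v2=C5 downbeat P5
bar 1: v0=G3 v1=G4 v2=D5 downbeat P5
bar 2: v0=F3 v1=C4 v2=A4 downbeat M3
bar 3: v0=G3 v1=B3 v2=F4 downbeat m7
bar 4: v0=F3 v1=A3 v2=G4 downbeat M2
bar 5: v0=G3 v1=E4 v2=B4 downbeat M3
bar 6: v0=F3 v1=F4 v2=C5 downbeat P5
  -> R1 @ bar 1 tick 0 v(0, 1): F3/F4 P8 -> G3/G4 P8 similar
  -> R1 @ bar 1 tick 0 v(0, 2): F3/C5 P5 -> G3/D5 P5 similar
  -> R1 @ bar 1 tick 0 v(1, 2): F4/C5 P5 -> G4/D5 P5 similar
  -> R2 @ bar 2 tick 0 v(0, 1): G3/G4 P8 -> F3/C4 P5 similar
  -> R4 @ bar 3 tick 0 v(0, 2): G3/F4 m7 untreated
  -> R4 @ bar 4 tick 0 v(0, 2): F3/G4 M2 untreated
  -> R2 @ bar 5 tick 0 v(1, 2): A3/G4 m7 -> E4/B4 P5 similar
  -> R1 @ bar 6 tick 0 v(1, 2): E4/B4 P5 -> F4/C5 P5 similar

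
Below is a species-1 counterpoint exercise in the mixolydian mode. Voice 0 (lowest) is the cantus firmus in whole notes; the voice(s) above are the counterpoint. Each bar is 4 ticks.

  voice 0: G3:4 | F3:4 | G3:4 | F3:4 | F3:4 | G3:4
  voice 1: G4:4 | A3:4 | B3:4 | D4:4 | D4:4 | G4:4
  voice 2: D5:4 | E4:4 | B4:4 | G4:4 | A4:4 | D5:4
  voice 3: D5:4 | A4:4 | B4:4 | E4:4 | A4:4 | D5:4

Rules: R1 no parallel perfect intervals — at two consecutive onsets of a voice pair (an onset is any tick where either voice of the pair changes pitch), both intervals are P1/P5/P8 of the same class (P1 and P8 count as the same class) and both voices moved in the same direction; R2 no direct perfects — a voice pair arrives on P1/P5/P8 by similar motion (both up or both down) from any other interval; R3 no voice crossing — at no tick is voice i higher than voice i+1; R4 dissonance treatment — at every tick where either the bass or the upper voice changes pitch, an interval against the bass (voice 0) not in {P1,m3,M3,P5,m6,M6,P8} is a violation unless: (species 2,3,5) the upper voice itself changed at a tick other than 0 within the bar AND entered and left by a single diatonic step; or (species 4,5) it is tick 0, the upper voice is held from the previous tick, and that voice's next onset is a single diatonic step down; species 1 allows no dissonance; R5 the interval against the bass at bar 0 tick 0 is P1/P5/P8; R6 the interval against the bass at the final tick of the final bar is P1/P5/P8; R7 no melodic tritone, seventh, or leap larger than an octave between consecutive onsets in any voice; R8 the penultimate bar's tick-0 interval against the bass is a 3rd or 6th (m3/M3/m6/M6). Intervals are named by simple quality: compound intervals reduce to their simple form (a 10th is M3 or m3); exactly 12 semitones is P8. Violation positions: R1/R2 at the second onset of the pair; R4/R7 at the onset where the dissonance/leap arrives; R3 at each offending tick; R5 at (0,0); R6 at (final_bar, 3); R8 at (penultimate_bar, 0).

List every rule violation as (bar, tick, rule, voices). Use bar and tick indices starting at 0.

bar 0: v0=G3 v1=G4 v2=D5 v3=D5 downbeat P5
bar 1: v0=F3 v1=A3 v2=E4 v3=A4 downbeat M3
bar 2: v0=G3 v1=B3 v2=B4 v3=B4 downbeat M3
bar 3: v0=F3 v1=D4 v2=G4 v3=E4 downbeat M7
bar 4: v0=F3 v1=D4 v2=A4 v3=A4 downbeat M3
bar 5: v0=G3 v1=G4 v2=D5 v3=D5 downbeat P5
  -> R1 @ bar 1 tick 0 v(1, 2): G4/D5 P5 -> A3/E4 P5 similar
  -> R2 @ bar 1 tick 0 v(1, 3): G4/D5 P5 -> A3/A4 P8 similar
  -> R4 @ bar 1 tick 0 v(0, 2): F3/E4 M7 untreated
  -> R7 @ bar 1 tick 0 v(1,): G4->A3 leap 10st
  -> R7 @ bar 1 tick 0 v(2,): D5->E4 leap 10st
  -> R1 @ bar 2 tick 0 v(1, 3): A3/A4 P8 -> B3/B4 P8 similar
  -> R2 @ bar 2 tick 0 v(1, 2): A3/E4 P5 -> B3/B4 P8 similar
  -> R2 @ bar 2 tick 0 v(2, 3): E4/A4 P4 -> B4/B4 P1 similar
  -> R3 @ bar 3 tick 0 v(2, 3): G4 above E4
  -> R4 @ bar 3 tick 0 v(0, 2): F3/G4 M2 untreated
  -> R4 @ bar 3 tick 0 v(0, 3): F3/E4 M7 untreated
  -> R3 @ bar 3 tick 1 v(2, 3): G4 above E4
  -> R3 @ bar 3 tick 2 v(2, 3): G4 above E4
  -> R3 @ bar 3 tick 3 v(2, 3): G4 above E4
  -> R2 @ bar 4 tick 0 v(2, 3): G4/E4 m3 -> A4/A4 P1 similar
  -> R1 @ bar 5 tick 0 v(1, 2): D4/A4 P5 -> G4/D5 P5 similar
  -> R1 @ bar 5 tick 0 v(1, 3): D4/A4 P5 -> G4/D5 P5 similar
  -> R1 @ bar 5 tick 0 v(2, 3): A4/A4 P1 -> D5/D5 P1 similar
  -> R2 @ bar 5 tick 0 v(0, 1): F3/D4 M6 -> G3/G4 P8 similar
  -> R2 @ bar 5 tick 0 v(0, 2): F3/A4 M3 -> G3/D5 P5 similar
  -> R2 @ bar 5 tick 0 v(0, 3): F3/A4 M3 -> G3/D5 P5 similar

(1, 0, R1, (1, 2))
(1, 0, R2, (1, 3))
(1, 0, R4, (0, 2))
(1, 0, R7, (1,))
(1, 0, R7, (2,))
(2, 0, R1, (1, 3))
(2, 0, R2, (1, 2))
(2, 0, R2, (2, 3))
(3, 0, R3, (2, 3))
(3, 0, R4, (0, 2))
(3, 0, R4, (0, 3))
(3, 1, R3, (2, 3))
(3, 2, R3, (2, 3))
(3, 3, R3, (2, 3))
(4, 0, R2, (2, 3))
(5, 0, R1, (1, 2))
(5, 0, R1, (1, 3))
(5, 0, R1, (2, 3))
(5, 0, R2, (0, 1))
(5, 0, R2, (0, 2))
(5, 0, R2, (0, 3))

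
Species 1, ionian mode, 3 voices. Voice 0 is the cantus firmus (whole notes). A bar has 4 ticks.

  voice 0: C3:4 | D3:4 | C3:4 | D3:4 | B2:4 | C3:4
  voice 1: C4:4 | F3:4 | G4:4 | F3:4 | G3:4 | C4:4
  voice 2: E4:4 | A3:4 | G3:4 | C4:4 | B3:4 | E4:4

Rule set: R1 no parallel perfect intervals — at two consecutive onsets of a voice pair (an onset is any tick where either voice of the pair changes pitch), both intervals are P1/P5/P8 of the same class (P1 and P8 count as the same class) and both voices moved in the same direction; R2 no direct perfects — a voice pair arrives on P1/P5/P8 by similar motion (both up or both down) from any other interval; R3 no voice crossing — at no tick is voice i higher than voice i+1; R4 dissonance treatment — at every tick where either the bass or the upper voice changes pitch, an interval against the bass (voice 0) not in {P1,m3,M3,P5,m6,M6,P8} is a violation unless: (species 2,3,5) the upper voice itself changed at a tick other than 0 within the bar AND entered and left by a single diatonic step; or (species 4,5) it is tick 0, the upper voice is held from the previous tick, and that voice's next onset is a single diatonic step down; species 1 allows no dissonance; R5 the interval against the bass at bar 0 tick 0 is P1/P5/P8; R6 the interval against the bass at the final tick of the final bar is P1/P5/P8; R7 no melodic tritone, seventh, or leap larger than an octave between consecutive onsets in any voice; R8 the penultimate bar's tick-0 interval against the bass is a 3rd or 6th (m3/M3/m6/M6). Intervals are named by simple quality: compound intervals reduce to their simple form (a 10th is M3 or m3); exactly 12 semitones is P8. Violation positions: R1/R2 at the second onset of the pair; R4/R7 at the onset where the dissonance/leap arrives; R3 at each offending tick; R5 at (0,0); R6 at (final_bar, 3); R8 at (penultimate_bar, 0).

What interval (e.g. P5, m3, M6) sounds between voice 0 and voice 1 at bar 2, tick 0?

P5

voice 0=C3 voice 1=G4 -> P5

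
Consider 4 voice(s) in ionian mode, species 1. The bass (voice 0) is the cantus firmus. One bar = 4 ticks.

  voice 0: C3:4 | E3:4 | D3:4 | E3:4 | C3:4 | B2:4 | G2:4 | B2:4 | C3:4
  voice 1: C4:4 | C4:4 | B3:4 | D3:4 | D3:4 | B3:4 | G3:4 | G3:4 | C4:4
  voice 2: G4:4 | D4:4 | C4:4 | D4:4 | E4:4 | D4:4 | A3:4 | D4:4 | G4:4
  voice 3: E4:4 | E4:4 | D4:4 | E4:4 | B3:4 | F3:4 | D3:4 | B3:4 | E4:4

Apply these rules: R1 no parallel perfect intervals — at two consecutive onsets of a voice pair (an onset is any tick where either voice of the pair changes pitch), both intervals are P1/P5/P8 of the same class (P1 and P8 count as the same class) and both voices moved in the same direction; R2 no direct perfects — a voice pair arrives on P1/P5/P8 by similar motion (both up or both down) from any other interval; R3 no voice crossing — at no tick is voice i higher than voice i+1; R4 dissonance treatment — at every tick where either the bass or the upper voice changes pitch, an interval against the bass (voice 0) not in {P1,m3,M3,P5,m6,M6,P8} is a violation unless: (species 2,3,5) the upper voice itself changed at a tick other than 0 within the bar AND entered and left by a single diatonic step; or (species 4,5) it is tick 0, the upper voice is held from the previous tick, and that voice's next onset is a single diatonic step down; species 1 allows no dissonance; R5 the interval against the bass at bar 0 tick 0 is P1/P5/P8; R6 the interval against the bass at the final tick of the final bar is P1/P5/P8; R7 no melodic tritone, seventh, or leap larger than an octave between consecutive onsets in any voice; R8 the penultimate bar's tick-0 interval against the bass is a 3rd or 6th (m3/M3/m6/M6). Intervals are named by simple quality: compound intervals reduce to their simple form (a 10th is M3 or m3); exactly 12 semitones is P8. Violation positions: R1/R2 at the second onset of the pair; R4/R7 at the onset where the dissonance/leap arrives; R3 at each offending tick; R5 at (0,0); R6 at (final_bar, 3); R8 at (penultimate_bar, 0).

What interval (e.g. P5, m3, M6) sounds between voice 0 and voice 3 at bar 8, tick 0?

voice 0=C3 voice 3=E4 -> M3

M3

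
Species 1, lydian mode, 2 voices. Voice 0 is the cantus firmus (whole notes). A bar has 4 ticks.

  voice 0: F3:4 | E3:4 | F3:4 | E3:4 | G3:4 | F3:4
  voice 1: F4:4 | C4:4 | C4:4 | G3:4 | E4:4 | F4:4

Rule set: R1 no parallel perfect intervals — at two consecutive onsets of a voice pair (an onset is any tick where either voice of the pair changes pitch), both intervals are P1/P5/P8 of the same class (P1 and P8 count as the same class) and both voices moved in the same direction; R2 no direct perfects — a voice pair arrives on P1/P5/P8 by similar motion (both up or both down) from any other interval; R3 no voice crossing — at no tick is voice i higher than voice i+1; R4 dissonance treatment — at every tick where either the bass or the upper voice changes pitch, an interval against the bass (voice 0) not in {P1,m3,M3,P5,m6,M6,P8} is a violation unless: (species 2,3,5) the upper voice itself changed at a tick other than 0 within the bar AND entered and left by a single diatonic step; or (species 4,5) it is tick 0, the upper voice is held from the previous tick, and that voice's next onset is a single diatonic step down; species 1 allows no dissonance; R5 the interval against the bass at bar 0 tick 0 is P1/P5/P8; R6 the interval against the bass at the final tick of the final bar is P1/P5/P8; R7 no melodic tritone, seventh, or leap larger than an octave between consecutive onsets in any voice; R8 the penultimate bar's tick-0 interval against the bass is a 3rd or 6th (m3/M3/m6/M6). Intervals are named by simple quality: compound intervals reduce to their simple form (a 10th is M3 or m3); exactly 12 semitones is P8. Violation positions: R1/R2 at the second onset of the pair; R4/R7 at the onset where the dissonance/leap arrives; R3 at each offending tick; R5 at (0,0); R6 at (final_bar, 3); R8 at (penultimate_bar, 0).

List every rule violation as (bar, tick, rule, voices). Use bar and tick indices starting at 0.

No violations across 6 bars (F3..F3 vs F4..F4).

bar 0: v0=F3 v1=F4 downbeat P8
bar 1: v0=E3 v1=C4 downbeat m6
bar 2: v0=F3 v1=C4 downbeat P5
bar 3: v0=E3 v1=G3 downbeat m3
bar 4: v0=G3 v1=E4 downbeat M6
bar 5: v0=F3 v1=F4 downbeat P8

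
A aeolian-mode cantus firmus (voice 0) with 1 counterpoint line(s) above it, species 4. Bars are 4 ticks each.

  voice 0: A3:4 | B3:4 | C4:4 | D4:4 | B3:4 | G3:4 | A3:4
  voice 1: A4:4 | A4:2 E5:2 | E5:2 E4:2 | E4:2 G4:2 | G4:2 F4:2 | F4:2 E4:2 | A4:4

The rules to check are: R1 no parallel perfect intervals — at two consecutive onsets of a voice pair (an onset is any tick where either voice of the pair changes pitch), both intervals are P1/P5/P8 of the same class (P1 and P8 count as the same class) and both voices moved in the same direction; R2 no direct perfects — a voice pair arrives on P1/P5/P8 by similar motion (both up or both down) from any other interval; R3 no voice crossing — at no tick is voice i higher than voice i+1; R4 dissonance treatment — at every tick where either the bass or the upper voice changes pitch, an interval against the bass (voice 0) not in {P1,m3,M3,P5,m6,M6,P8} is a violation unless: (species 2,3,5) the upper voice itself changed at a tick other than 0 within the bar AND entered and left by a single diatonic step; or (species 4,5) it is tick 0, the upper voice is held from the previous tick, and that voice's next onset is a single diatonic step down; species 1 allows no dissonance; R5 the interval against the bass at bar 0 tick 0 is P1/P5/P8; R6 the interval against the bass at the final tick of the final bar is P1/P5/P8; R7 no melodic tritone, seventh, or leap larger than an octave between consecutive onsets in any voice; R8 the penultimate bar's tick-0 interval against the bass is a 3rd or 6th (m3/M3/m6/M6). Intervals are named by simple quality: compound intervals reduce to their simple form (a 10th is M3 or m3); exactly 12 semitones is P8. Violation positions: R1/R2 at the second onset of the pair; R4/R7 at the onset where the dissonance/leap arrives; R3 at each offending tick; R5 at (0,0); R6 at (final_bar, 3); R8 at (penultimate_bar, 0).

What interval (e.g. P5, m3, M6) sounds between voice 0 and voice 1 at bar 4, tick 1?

m6

voice 0=B3 voice 1=G4 -> m6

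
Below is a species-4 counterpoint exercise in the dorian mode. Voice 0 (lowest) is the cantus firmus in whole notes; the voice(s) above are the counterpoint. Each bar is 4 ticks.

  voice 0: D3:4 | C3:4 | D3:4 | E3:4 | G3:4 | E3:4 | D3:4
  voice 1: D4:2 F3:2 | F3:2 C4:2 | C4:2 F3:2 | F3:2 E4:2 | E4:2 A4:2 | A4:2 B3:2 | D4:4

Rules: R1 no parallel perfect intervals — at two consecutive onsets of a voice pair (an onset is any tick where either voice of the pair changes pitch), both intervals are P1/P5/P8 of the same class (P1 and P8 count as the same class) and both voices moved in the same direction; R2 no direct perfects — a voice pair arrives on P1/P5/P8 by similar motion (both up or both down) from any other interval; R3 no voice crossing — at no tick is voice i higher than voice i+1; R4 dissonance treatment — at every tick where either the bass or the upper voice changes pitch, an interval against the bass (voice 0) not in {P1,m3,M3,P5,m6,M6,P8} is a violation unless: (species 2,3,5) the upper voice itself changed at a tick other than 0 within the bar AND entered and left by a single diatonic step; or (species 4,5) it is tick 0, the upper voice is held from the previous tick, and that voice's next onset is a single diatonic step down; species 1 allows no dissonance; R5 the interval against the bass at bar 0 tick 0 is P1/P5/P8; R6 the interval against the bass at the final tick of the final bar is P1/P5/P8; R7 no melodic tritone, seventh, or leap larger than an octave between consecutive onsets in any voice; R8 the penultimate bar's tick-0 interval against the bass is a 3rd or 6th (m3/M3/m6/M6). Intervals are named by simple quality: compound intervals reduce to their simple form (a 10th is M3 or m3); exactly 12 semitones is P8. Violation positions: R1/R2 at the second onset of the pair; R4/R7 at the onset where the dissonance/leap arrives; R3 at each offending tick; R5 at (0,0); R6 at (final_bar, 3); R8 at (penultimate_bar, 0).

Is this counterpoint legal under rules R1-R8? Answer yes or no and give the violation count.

No (8 violations)

bar 0: v0=D3 v1=D4 (P8)
bar 1: v0=C3 v1=F3 (P4)
bar 2: v0=D3 v1=C4 (m7)
bar 3: v0=E3 v1=F3 (m2)
bar 4: v0=G3 v1=E4 (M6)
bar 5: v0=E3 v1=A4 (P4)
bar 6: v0=D3 v1=D4 (P8)
  R4 @ bar1.0: C3/F3 P4 untreated
  R4 @ bar2.0: D3/C4 m7 untreated
  R4 @ bar3.0: E3/F3 m2 untreated
  R7 @ bar3.2: F3->E4 leap 11st
  R4 @ bar4.2: G3/A4 M2 untreated
  R4 @ bar5.0: E3/A4 P4 untreated
  R8 @ bar5.0: penult P4 not 3rd/6th
  R7 @ bar5.2: A4->B3 leap 10st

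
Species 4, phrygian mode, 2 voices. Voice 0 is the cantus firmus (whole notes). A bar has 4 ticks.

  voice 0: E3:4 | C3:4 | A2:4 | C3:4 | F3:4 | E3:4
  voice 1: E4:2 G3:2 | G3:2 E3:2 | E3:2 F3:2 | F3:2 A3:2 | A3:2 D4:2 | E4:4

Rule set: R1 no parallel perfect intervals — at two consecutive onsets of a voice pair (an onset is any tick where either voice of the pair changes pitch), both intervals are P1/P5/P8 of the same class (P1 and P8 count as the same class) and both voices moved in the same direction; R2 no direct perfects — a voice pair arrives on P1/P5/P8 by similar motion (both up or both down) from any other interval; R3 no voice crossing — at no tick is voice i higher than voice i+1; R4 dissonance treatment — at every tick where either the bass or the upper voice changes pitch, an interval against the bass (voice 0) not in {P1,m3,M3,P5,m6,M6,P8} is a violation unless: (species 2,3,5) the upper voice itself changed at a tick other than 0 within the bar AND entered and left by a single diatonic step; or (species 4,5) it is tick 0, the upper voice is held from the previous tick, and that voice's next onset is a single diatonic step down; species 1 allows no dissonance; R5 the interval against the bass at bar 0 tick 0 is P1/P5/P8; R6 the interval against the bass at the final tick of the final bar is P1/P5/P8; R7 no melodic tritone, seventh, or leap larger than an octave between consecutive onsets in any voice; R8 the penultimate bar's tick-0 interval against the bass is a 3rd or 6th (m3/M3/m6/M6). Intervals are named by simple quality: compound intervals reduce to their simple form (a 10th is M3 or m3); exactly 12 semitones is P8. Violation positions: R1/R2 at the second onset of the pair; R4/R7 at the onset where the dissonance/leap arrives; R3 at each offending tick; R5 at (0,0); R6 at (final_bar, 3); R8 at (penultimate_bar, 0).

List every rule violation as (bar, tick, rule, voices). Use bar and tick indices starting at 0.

bar 0: v0=E3 v1=E4 downbeat P8
bar 1: v0=C3 v1=G3 downbeat P5
bar 2: v0=A2 v1=E3 downbeat P5
bar 3: v0=C3 v1=F3 downbeat P4
bar 4: v0=F3 v1=A3 downbeat M3
bar 5: v0=E3 v1=E4 downbeat P8
  -> R4 @ bar 3 tick 0 v(0, 1): C3/F3 P4 untreated

(3, 0, R4, (0, 1))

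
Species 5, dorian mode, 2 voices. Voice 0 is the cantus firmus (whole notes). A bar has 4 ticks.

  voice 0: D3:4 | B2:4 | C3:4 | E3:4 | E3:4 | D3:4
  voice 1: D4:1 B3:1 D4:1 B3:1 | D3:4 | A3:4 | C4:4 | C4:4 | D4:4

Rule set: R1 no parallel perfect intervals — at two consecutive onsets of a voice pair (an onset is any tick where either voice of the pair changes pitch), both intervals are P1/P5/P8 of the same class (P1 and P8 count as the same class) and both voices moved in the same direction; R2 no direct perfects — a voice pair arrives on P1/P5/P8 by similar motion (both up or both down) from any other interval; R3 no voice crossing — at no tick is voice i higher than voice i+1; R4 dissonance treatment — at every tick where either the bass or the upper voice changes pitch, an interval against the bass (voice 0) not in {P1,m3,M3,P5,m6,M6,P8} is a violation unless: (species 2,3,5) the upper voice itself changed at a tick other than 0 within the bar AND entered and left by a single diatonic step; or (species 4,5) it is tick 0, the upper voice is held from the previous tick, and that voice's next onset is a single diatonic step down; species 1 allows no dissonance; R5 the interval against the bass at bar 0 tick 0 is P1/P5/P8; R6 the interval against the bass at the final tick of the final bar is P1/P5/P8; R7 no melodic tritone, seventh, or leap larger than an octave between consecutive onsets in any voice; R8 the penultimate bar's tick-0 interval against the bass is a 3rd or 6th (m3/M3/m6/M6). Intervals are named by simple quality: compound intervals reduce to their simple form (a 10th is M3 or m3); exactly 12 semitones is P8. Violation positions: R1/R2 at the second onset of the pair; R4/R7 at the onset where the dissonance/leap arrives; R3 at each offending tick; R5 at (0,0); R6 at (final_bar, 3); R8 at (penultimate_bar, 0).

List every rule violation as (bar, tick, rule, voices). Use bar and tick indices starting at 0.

No violations across 6 bars (D3..D3 vs D4..D4).

bar 0: v0=D3 v1=D4 downbeat P8
bar 1: v0=B2 v1=D3 downbeat m3
bar 2: v0=C3 v1=A3 downbeat M6
bar 3: v0=E3 v1=C4 downbeat m6
bar 4: v0=E3 v1=C4 downbeat m6
bar 5: v0=D3 v1=D4 downbeat P8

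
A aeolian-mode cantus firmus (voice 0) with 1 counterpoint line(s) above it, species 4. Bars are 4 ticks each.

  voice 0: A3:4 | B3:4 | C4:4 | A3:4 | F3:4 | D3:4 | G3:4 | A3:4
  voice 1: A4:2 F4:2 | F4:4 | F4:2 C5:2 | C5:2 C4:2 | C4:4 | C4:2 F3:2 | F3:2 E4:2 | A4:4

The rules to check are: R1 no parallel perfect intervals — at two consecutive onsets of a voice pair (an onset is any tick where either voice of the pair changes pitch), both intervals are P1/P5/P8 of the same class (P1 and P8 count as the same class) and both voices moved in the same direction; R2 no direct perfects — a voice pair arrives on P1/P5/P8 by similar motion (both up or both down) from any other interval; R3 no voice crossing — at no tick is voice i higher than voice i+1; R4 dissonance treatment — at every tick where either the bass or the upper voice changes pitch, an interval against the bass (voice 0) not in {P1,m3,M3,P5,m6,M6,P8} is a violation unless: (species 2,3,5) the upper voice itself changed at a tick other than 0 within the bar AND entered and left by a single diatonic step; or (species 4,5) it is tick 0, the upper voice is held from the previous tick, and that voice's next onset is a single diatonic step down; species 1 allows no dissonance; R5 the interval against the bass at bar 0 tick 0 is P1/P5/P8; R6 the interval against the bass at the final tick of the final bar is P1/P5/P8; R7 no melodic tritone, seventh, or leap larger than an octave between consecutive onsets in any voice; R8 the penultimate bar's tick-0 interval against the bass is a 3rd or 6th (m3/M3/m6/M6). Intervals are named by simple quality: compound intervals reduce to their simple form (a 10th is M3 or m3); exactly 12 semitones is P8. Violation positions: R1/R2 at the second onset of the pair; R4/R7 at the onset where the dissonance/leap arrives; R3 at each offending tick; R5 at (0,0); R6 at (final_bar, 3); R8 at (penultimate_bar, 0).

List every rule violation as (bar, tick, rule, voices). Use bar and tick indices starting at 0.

bar 0: v0=A3 v1=A4 downbeat P8
bar 1: v0=B3 v1=F4 downbeat TT
bar 2: v0=C4 v1=F4 downbeat P4
bar 3: v0=A3 v1=C5 downbeat m3
bar 4: v0=F3 v1=C4 downbeat P5
bar 5: v0=D3 v1=C4 downbeat m7
bar 6: v0=G3 v1=F3 downbeat M2
bar 7: v0=A3 v1=A4 downbeat P8
  -> R4 @ bar 1 tick 0 v(0, 1): B3/F4 TT untreated
  -> R4 @ bar 2 tick 0 v(0, 1): C4/F4 P4 untreated
  -> R4 @ bar 5 tick 0 v(0, 1): D3/C4 m7 untreated
  -> R3 @ bar 6 tick 0 v(0, 1): G3 above F3
  -> R4 @ bar 6 tick 0 v(0, 1): G3/F3 M2 untreated
  -> R8 @ bar 6 tick 0 v(0, 1): penult M2 not 3rd/6th
  -> R3 @ bar 6 tick 1 v(0, 1): G3 above F3
  -> R7 @ bar 6 tick 2 v(1,): F3->E4 leap 11st
  -> R2 @ bar 7 tick 0 v(0, 1): G3/E4 M6 -> A3/A4 P8 similar

(1, 0, R4, (0, 1))
(2, 0, R4, (0, 1))
(5, 0, R4, (0, 1))
(6, 0, R3, (0, 1))
(6, 0, R4, (0, 1))
(6, 0, R8, (0, 1))
(6, 1, R3, (0, 1))
(6, 2, R7, (1,))
(7, 0, R2, (0, 1))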